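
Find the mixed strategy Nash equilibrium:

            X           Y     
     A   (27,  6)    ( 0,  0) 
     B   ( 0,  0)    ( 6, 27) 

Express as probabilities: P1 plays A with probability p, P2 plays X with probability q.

p = 0.8182, q = 0.1818

Work:
Find probabilities that make opponent indifferent:
P2 chooses q to make P1 indifferent between A and B
P1 chooses p to make P2 indifferent between X and Y
Mixed NE: P1 plays (A: 0.8182, B: 0.1818), P2 plays (X: 0.1818, Y: 0.8182)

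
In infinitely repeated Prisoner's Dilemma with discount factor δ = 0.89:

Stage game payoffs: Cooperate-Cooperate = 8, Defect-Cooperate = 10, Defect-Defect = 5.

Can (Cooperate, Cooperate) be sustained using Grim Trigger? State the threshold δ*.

δ* = 0.4; since δ = 0.89 ≥ 0.4, cooperation can be sustained

Work:
For Grim Trigger:
Cooperate forever: 8/(1-δ)
Defect then punished: 10 + 5·δ/(1-δ)
Need: 8/(1-δ) ≥ 10 + 5·δ/(1-δ)
Solving: δ ≥ (T-R)/(T-P) = (10-8)/(10-5) = 0.4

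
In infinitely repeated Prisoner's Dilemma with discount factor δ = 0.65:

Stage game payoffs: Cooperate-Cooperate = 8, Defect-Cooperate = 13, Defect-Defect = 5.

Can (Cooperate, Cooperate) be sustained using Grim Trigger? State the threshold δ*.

δ* = 0.625; since δ = 0.65 ≥ 0.625, cooperation can be sustained

Work:
For Grim Trigger:
Cooperate forever: 8/(1-δ)
Defect then punished: 13 + 5·δ/(1-δ)
Need: 8/(1-δ) ≥ 13 + 5·δ/(1-δ)
Solving: δ ≥ (T-R)/(T-P) = (13-8)/(13-5) = 0.625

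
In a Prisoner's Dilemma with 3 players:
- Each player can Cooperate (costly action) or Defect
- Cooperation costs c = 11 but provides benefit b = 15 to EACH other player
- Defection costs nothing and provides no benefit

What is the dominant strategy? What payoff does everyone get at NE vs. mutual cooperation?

Dominant: Defect; NE payoff = 0; Coop payoff = 19

Work:
Defect dominates (saves cost c = 11, benefit to others is external)
NE: All defect → everyone gets 0
If all cooperate: each receives (2)×15 - 11 = 19
Social dilemma: 19 > 0 but NE gives 0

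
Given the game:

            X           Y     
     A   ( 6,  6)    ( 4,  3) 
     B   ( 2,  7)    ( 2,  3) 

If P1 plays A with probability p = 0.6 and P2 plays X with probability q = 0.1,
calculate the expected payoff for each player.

E[P1] = 3.32, E[P2] = 3.34

Work:
E[P1] = p·q·π₁(A,X) + p·(1-q)·π₁(A,Y) + (1-p)·q·π₁(B,X) + (1-p)·(1-q)·π₁(B,Y)
= 0.6·0.1·6 + 0.6·0.9·4 + 0.4·0.1·2 + 0.4·0.9·2
= 3.32

E[P2] = 3.34 (similar calculation)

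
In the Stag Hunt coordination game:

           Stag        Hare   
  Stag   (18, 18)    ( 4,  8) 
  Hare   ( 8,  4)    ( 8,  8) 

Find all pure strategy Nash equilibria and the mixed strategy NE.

Pure NE: (Stag, Stag) and (Hare, Hare); Mixed NE: p = 0.2857, q = 0.2857

Work:
Check pure NE:
(Stag, Stag): (18, 18) - no unilateral deviation beneficial
(Hare, Hare): (8, 8) - no unilateral deviation beneficial
Mixed NE: P1 plays Stag with p = 0.2857, P2 plays Stag with q = 0.2857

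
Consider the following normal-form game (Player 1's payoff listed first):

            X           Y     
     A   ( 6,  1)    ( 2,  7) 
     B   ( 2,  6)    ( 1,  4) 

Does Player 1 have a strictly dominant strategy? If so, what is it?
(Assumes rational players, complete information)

Yes, Player 1's strictly dominant strategy is A

Work:
A strategy strictly dominates another if it gives a strictly higher payoff against every opponent action. Compare each pair of P1's strategies column-by-column:
  A vs B: [6 vs 2, 2 vs 1] → A strictly dominates B
  B vs A: [2 vs 6, 1 vs 2] → B does not strictly dominate A (column X: 2 ≤ 6)
A strictly dominates every other strategy → strictly dominant.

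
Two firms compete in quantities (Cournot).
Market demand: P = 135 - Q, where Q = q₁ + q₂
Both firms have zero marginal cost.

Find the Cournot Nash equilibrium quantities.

q₁* = q₂* = 45.0; P* = 45.0

Work:
Profit: π_i = P·q_i = (a - q_i - q_j)·q_i
FOC: ∂π_i/∂q_i = a - 2q_i - q_j = 0
Reaction function: q_i = (135 - q_j)/2
Symmetry: q* = 135/3 = 45.0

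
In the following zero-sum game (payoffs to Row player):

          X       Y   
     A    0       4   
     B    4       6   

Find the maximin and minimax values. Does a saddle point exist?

Maximin = 4, Minimax = 4, Saddle: True

Work:
Row minimums: [0, 4] → maximin = 4
Column maximums: [4, 6] → minimax = 4
Saddle point exists! Game value = 4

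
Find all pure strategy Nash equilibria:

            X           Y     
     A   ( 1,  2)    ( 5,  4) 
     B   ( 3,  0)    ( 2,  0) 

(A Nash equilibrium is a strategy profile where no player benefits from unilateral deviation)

Nash equilibrium: (A, Y), (B, X)

Work:
Best responses:
  P1 vs X: payoffs [1, 3] → best response B (payoff 3)
  P1 vs Y: payoffs [5, 2] → best response A (payoff 5)
  P2 vs A: payoffs [2, 4] → best response Y (payoff 4)
  P2 vs B: payoffs [0, 0] → best response X/Y (payoff 0)
Mutual best responses: (A,Y), (B,X) → Nash equilibria.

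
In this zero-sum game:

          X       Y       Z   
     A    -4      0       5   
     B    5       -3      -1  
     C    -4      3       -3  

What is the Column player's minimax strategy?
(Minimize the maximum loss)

Column should play Y, value = 3

Work:
Column player minimizes Row's maximum payoff:
Column X: max payoff to Row = 5
Column Y: max payoff to Row = 3
Column Z: max payoff to Row = 5
Minimum is 3, achieved by column Y.
Minimax strategy: Y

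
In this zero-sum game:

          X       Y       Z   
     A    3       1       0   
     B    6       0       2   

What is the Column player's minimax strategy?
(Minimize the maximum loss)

Column should play Y, value = 1

Work:
Column player minimizes Row's maximum payoff:
Column X: max payoff to Row = 6
Column Y: max payoff to Row = 1
Column Z: max payoff to Row = 2
Minimum is 1, achieved by column Y.
Minimax strategy: Y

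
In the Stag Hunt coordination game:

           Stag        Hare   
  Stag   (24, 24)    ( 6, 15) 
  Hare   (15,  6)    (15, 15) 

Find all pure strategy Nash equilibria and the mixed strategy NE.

Pure NE: (Stag, Stag) and (Hare, Hare); Mixed NE: p = 0.5, q = 0.5

Work:
Check pure NE:
(Stag, Stag): (24, 24) - no unilateral deviation beneficial
(Hare, Hare): (15, 15) - no unilateral deviation beneficial
Mixed NE: P1 plays Stag with p = 0.5, P2 plays Stag with q = 0.5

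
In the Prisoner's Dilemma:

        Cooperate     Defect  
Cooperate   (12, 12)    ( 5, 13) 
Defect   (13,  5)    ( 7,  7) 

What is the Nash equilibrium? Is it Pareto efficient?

(Defect, Defect) is NE; not Pareto efficient

Work:
Defect dominates Cooperate for both players:
If P2 cooperates: Defect (13) > Cooperate (12)
If P2 defects: Defect (7) > Cooperate (5)
NE: (Defect, Defect) with payoff (7, 7)
But (Cooperate, Cooperate) = (12, 12) Pareto dominates (7, 7)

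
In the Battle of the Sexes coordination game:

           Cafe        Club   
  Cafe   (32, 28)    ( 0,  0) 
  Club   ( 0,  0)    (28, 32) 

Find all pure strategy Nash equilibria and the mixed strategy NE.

Pure NE: (Cafe, Cafe) and (Club, Club); Mixed NE: p = 0.5333, q = 0.4667

Work:
Check pure NE:
(Cafe, Cafe): (32, 28) - no unilateral deviation beneficial
(Club, Club): (28, 32) - no unilateral deviation beneficial
Mixed NE: P1 plays Cafe with p = 0.5333, P2 plays Cafe with q = 0.4667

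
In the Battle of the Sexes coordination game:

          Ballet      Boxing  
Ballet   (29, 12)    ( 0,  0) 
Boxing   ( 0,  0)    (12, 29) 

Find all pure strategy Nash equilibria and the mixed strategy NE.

Pure NE: (Ballet, Ballet) and (Boxing, Boxing); Mixed NE: p = 0.7073, q = 0.2927

Work:
Check pure NE:
(Ballet, Ballet): (29, 12) - no unilateral deviation beneficial
(Boxing, Boxing): (12, 29) - no unilateral deviation beneficial
Mixed NE: P1 plays Ballet with p = 0.7073, P2 plays Ballet with q = 0.2927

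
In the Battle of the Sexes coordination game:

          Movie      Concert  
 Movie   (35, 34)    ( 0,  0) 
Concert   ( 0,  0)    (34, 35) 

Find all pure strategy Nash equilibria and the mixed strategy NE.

Pure NE: (Movie, Movie) and (Concert, Concert); Mixed NE: p = 0.5072, q = 0.4928

Work:
Check pure NE:
(Movie, Movie): (35, 34) - no unilateral deviation beneficial
(Concert, Concert): (34, 35) - no unilateral deviation beneficial
Mixed NE: P1 plays Movie with p = 0.5072, P2 plays Movie with q = 0.4928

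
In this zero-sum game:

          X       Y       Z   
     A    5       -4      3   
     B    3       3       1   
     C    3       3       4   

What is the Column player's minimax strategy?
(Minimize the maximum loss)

Column should play Y, value = 3

Work:
Column player minimizes Row's maximum payoff:
Column X: max payoff to Row = 5
Column Y: max payoff to Row = 3
Column Z: max payoff to Row = 4
Minimum is 3, achieved by column Y.
Minimax strategy: Y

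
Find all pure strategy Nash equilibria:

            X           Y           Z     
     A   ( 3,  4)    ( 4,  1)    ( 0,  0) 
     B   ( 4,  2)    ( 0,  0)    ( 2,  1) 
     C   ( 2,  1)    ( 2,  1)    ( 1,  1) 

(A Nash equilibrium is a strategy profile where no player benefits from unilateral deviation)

Nash equilibrium: (B, X)

Work:
Best responses:
  P1 vs X: payoffs [3, 4, 2] → best response B (payoff 4)
  P1 vs Y: payoffs [4, 0, 2] → best response A (payoff 4)
  P1 vs Z: payoffs [0, 2, 1] → best response B (payoff 2)
  P2 vs A: payoffs [4, 1, 0] → best response X (payoff 4)
  P2 vs B: payoffs [2, 0, 1] → best response X (payoff 2)
  P2 vs C: payoffs [1, 1, 1] → best response X/Y/Z (payoff 1)
Mutual best responses: (B,X) → Nash equilibria.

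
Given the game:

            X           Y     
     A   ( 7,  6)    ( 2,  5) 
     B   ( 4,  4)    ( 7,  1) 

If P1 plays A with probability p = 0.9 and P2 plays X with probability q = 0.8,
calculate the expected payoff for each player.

E[P1] = 5.86, E[P2] = 5.56

Work:
E[P1] = p·q·π₁(A,X) + p·(1-q)·π₁(A,Y) + (1-p)·q·π₁(B,X) + (1-p)·(1-q)·π₁(B,Y)
= 0.9·0.8·7 + 0.9·0.2·2 + 0.1·0.8·4 + 0.1·0.2·7
= 5.86

E[P2] = 5.56 (similar calculation)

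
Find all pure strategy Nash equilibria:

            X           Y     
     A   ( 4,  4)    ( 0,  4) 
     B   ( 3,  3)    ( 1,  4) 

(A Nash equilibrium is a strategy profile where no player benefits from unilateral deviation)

Nash equilibrium: (A, X), (B, Y)

Work:
Best responses:
  P1 vs X: payoffs [4, 3] → best response A (payoff 4)
  P1 vs Y: payoffs [0, 1] → best response B (payoff 1)
  P2 vs A: payoffs [4, 4] → best response X/Y (payoff 4)
  P2 vs B: payoffs [3, 4] → best response Y (payoff 4)
Mutual best responses: (A,X), (B,Y) → Nash equilibria.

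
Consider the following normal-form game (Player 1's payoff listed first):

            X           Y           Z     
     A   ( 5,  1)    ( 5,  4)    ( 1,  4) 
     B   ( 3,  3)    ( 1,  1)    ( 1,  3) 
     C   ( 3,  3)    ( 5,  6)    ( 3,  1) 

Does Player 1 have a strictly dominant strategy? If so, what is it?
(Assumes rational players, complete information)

No strictly dominant strategy exists for Player 1

Work:
A strategy strictly dominates another if it gives a strictly higher payoff against every opponent action. Compare each pair of P1's strategies column-by-column:
  A vs B: [5 vs 3, 5 vs 1, 1 vs 1] → A does not strictly dominate B (column Z: 1 ≤ 1)
  A vs C: [5 vs 3, 5 vs 5, 1 vs 3] → A does not strictly dominate C (column Y: 5 ≤ 5)
  B vs A: [3 vs 5, 1 vs 5, 1 vs 1] → B does not strictly dominate A (column X: 3 ≤ 5)
  B vs C: [3 vs 3, 1 vs 5, 1 vs 3] → B does not strictly dominate C (column X: 3 ≤ 3)
  C vs A: [3 vs 5, 5 vs 5, 3 vs 1] → C does not strictly dominate A (column X: 3 ≤ 5)
  C vs B: [3 vs 3, 5 vs 1, 3 vs 1] → C does not strictly dominate B (column X: 3 ≤ 3)
No single strategy strictly dominates all others → no strictly dominant strategy.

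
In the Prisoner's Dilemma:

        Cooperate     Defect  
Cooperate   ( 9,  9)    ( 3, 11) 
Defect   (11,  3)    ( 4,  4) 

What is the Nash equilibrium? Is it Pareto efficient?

(Defect, Defect) is NE; not Pareto efficient

Work:
Defect dominates Cooperate for both players:
If P2 cooperates: Defect (11) > Cooperate (9)
If P2 defects: Defect (4) > Cooperate (3)
NE: (Defect, Defect) with payoff (4, 4)
But (Cooperate, Cooperate) = (9, 9) Pareto dominates (4, 4)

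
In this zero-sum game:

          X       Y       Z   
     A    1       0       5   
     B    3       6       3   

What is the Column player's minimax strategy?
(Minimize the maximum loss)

Column should play X, value = 3

Work:
Column player minimizes Row's maximum payoff:
Column X: max payoff to Row = 3
Column Y: max payoff to Row = 6
Column Z: max payoff to Row = 5
Minimum is 3, achieved by column X.
Minimax strategy: X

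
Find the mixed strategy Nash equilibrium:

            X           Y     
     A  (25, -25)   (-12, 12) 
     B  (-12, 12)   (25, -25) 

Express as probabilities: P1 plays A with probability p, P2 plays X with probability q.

p = 0.5, q = 0.5

Work:
Find probabilities that make opponent indifferent:
P2 chooses q to make P1 indifferent between A and B
P1 chooses p to make P2 indifferent between X and Y
Mixed NE: P1 plays (A: 0.5, B: 0.5), P2 plays (X: 0.5, Y: 0.5)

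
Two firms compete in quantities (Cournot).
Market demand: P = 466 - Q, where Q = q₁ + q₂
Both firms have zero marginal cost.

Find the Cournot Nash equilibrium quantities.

q₁* = q₂* = 155.33; P* = 155.33

Work:
Profit: π_i = P·q_i = (a - q_i - q_j)·q_i
FOC: ∂π_i/∂q_i = a - 2q_i - q_j = 0
Reaction function: q_i = (466 - q_j)/2
Symmetry: q* = 466/3 = 155.33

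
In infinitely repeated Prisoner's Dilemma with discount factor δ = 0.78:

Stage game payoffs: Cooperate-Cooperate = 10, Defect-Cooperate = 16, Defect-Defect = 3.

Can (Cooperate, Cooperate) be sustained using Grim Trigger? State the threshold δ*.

δ* = 0.4615; since δ = 0.78 ≥ 0.4615, cooperation can be sustained

Work:
For Grim Trigger:
Cooperate forever: 10/(1-δ)
Defect then punished: 16 + 3·δ/(1-δ)
Need: 10/(1-δ) ≥ 16 + 3·δ/(1-δ)
Solving: δ ≥ (T-R)/(T-P) = (16-10)/(16-3) = 0.4615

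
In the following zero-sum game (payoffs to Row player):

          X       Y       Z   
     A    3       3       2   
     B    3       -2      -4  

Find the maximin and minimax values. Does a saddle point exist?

Maximin = 2, Minimax = 2, Saddle: True

Work:
Row minimums: [2, -4] → maximin = 2
Column maximums: [3, 3, 2] → minimax = 2
Saddle point exists! Game value = 2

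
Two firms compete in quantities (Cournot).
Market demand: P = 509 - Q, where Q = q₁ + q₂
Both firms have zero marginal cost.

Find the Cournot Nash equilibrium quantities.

q₁* = q₂* = 169.67; P* = 169.67

Work:
Profit: π_i = P·q_i = (a - q_i - q_j)·q_i
FOC: ∂π_i/∂q_i = a - 2q_i - q_j = 0
Reaction function: q_i = (509 - q_j)/2
Symmetry: q* = 509/3 = 169.67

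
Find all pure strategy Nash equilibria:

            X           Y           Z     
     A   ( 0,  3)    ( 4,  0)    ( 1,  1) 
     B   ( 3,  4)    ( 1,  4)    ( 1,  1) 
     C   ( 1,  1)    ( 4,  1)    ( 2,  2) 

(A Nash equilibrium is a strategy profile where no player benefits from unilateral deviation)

Nash equilibrium: (B, X), (C, Z)

Work:
Best responses:
  P1 vs X: payoffs [0, 3, 1] → best response B (payoff 3)
  P1 vs Y: payoffs [4, 1, 4] → best response A/C (payoff 4)
  P1 vs Z: payoffs [1, 1, 2] → best response C (payoff 2)
  P2 vs A: payoffs [3, 0, 1] → best response X (payoff 3)
  P2 vs B: payoffs [4, 4, 1] → best response X/Y (payoff 4)
  P2 vs C: payoffs [1, 1, 2] → best response Z (payoff 2)
Mutual best responses: (B,X), (C,Z) → Nash equilibria.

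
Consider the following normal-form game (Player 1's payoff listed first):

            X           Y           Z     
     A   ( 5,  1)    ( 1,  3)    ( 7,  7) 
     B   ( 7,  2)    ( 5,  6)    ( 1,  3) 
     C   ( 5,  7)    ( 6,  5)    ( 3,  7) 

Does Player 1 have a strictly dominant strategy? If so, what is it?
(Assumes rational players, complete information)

No strictly dominant strategy exists for Player 1

Work:
A strategy strictly dominates another if it gives a strictly higher payoff against every opponent action. Compare each pair of P1's strategies column-by-column:
  A vs B: [5 vs 7, 1 vs 5, 7 vs 1] → A does not strictly dominate B (column X: 5 ≤ 7)
  A vs C: [5 vs 5, 1 vs 6, 7 vs 3] → A does not strictly dominate C (column X: 5 ≤ 5)
  B vs A: [7 vs 5, 5 vs 1, 1 vs 7] → B does not strictly dominate A (column Z: 1 ≤ 7)
  B vs C: [7 vs 5, 5 vs 6, 1 vs 3] → B does not strictly dominate C (column Y: 5 ≤ 6)
  C vs A: [5 vs 5, 6 vs 1, 3 vs 7] → C does not strictly dominate A (column X: 5 ≤ 5)
  C vs B: [5 vs 7, 6 vs 5, 3 vs 1] → C does not strictly dominate B (column X: 5 ≤ 7)
No single strategy strictly dominates all others → no strictly dominant strategy.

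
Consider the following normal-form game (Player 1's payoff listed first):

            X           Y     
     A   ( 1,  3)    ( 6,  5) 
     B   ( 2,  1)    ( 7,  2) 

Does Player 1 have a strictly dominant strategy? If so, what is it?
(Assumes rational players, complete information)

Yes, Player 1's strictly dominant strategy is B

Work:
A strategy strictly dominates another if it gives a strictly higher payoff against every opponent action. Compare each pair of P1's strategies column-by-column:
  A vs B: [1 vs 2, 6 vs 7] → A does not strictly dominate B (column X: 1 ≤ 2)
  B vs A: [2 vs 1, 7 vs 6] → B strictly dominates A
B strictly dominates every other strategy → strictly dominant.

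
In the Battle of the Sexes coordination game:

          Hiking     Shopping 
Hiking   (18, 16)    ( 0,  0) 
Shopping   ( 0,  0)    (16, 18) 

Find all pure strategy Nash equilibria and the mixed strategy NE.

Pure NE: (Hiking, Hiking) and (Shopping, Shopping); Mixed NE: p = 0.5294, q = 0.4706

Work:
Check pure NE:
(Hiking, Hiking): (18, 16) - no unilateral deviation beneficial
(Shopping, Shopping): (16, 18) - no unilateral deviation beneficial
Mixed NE: P1 plays Hiking with p = 0.5294, P2 plays Hiking with q = 0.4706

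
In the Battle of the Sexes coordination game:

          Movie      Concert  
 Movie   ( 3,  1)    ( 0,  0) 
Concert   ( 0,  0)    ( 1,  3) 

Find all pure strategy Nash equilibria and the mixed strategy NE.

Pure NE: (Movie, Movie) and (Concert, Concert); Mixed NE: p = 0.75, q = 0.25

Work:
Check pure NE:
(Movie, Movie): (3, 1) - no unilateral deviation beneficial
(Concert, Concert): (1, 3) - no unilateral deviation beneficial
Mixed NE: P1 plays Movie with p = 0.75, P2 plays Movie with q = 0.25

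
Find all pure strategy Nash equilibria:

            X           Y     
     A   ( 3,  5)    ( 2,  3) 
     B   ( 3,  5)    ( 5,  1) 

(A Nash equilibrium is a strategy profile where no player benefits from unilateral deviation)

Nash equilibrium: (A, X), (B, X)

Work:
Best responses:
  P1 vs X: payoffs [3, 3] → best response A/B (payoff 3)
  P1 vs Y: payoffs [2, 5] → best response B (payoff 5)
  P2 vs A: payoffs [5, 3] → best response X (payoff 5)
  P2 vs B: payoffs [5, 1] → best response X (payoff 5)
Mutual best responses: (A,X), (B,X) → Nash equilibria.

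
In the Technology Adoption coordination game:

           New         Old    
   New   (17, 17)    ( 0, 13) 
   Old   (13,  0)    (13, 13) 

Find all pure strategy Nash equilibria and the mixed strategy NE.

Pure NE: (New, New) and (Old, Old); Mixed NE: p = 0.7647, q = 0.7647

Work:
Check pure NE:
(New, New): (17, 17) - no unilateral deviation beneficial
(Old, Old): (13, 13) - no unilateral deviation beneficial
Mixed NE: P1 plays New with p = 0.7647, P2 plays New with q = 0.7647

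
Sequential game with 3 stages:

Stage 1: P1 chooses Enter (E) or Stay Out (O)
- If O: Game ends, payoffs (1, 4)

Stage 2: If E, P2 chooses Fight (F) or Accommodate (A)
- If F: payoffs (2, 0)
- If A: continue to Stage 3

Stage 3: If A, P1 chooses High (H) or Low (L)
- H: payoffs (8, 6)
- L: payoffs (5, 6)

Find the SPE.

SPE: (E, A, H); Outcome (8, 6)

Work:
Stage 3: P1 chooses H (8 vs 5)
Stage 2: P2: F->0, A->6 (anticipating H). Choose A
Stage 1: P1: O->1, E->8 (anticipating A, H). Choose E
SPE path: E -> A -> H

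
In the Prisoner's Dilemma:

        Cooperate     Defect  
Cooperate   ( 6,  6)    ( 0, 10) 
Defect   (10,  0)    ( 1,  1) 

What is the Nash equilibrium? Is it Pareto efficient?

(Defect, Defect) is NE; not Pareto efficient

Work:
Defect dominates Cooperate for both players:
If P2 cooperates: Defect (10) > Cooperate (6)
If P2 defects: Defect (1) > Cooperate (0)
NE: (Defect, Defect) with payoff (1, 1)
But (Cooperate, Cooperate) = (6, 6) Pareto dominates (1, 1)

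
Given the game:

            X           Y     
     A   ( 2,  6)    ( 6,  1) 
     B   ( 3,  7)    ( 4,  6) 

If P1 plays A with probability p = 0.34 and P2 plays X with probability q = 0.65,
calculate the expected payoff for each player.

E[P1] = 3.367, E[P2] = 5.834

Work:
E[P1] = p·q·π₁(A,X) + p·(1-q)·π₁(A,Y) + (1-p)·q·π₁(B,X) + (1-p)·(1-q)·π₁(B,Y)
= 0.34·0.65·2 + 0.34·0.35·6 + 0.66·0.65·3 + 0.66·0.35·4
= 3.367

E[P2] = 5.834 (similar calculation)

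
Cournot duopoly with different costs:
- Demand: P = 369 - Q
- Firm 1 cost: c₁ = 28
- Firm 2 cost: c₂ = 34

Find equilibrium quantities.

q₁* = 115.67, q₂* = 109.67

Work:
Reaction: q₁ = (369 - 28 - q₂)/2
Reaction: q₂ = (369 - 34 - q₁)/2
Solve simultaneously:
q₁* = (369 - 2×28 + 34)/3 = 115.67
q₂* = (369 - 2×34 + 28)/3 = 109.67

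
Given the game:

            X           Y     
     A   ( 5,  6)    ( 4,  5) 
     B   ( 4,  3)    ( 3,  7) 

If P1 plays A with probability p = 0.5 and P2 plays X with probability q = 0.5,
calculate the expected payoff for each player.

E[P1] = 4.0, E[P2] = 5.25

Work:
E[P1] = p·q·π₁(A,X) + p·(1-q)·π₁(A,Y) + (1-p)·q·π₁(B,X) + (1-p)·(1-q)·π₁(B,Y)
= 0.5·0.5·5 + 0.5·0.5·4 + 0.5·0.5·4 + 0.5·0.5·3
= 4.0

E[P2] = 5.25 (similar calculation)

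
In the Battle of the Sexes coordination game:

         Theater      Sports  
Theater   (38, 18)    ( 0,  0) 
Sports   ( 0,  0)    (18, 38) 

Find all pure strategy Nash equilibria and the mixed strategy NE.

Pure NE: (Theater, Theater) and (Sports, Sports); Mixed NE: p = 0.6786, q = 0.3214

Work:
Check pure NE:
(Theater, Theater): (38, 18) - no unilateral deviation beneficial
(Sports, Sports): (18, 38) - no unilateral deviation beneficial
Mixed NE: P1 plays Theater with p = 0.6786, P2 plays Theater with q = 0.3214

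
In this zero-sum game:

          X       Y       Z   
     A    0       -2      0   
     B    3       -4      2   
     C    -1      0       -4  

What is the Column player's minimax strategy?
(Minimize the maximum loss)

Column should play Y, value = 0

Work:
Column player minimizes Row's maximum payoff:
Column X: max payoff to Row = 3
Column Y: max payoff to Row = 0
Column Z: max payoff to Row = 2
Minimum is 0, achieved by column Y.
Minimax strategy: Y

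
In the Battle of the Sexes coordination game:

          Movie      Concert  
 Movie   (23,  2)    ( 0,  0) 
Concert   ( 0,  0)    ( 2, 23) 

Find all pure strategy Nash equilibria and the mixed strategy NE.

Pure NE: (Movie, Movie) and (Concert, Concert); Mixed NE: p = 0.92, q = 0.08

Work:
Check pure NE:
(Movie, Movie): (23, 2) - no unilateral deviation beneficial
(Concert, Concert): (2, 23) - no unilateral deviation beneficial
Mixed NE: P1 plays Movie with p = 0.92, P2 plays Movie with q = 0.08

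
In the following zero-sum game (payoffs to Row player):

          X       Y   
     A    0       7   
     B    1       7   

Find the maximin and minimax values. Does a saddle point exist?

Maximin = 1, Minimax = 1, Saddle: True

Work:
Row minimums: [0, 1] → maximin = 1
Column maximums: [1, 7] → minimax = 1
Saddle point exists! Game value = 1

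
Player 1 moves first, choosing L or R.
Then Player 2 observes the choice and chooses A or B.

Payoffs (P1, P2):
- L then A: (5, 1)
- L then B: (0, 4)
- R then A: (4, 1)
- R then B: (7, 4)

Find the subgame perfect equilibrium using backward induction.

P1 plays R, P2 plays B after L and B after R; Payoff (7, 4)

Work:
Backward induction:
After L: P2 chooses B → P1 gets 0
After R: P2 chooses B → P1 gets 7
P1 chooses R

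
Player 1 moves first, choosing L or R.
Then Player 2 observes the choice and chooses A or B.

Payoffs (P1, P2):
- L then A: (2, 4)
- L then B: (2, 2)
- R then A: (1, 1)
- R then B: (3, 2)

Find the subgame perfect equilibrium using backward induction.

P1 plays R, P2 plays A after L and B after R; Payoff (3, 2)

Work:
Backward induction:
After L: P2 chooses A → P1 gets 2
After R: P2 chooses B → P1 gets 3
P1 chooses R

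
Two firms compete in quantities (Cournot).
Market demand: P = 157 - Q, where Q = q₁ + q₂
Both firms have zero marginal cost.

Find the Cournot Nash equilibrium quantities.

q₁* = q₂* = 52.33; P* = 52.33

Work:
Profit: π_i = P·q_i = (a - q_i - q_j)·q_i
FOC: ∂π_i/∂q_i = a - 2q_i - q_j = 0
Reaction function: q_i = (157 - q_j)/2
Symmetry: q* = 157/3 = 52.33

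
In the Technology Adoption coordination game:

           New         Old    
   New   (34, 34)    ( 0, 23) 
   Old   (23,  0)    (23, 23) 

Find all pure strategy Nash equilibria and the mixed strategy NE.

Pure NE: (New, New) and (Old, Old); Mixed NE: p = 0.6765, q = 0.6765

Work:
Check pure NE:
(New, New): (34, 34) - no unilateral deviation beneficial
(Old, Old): (23, 23) - no unilateral deviation beneficial
Mixed NE: P1 plays New with p = 0.6765, P2 plays New with q = 0.6765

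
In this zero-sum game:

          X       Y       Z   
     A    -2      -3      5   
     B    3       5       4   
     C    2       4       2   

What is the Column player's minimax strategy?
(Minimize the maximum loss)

Column should play X, value = 3

Work:
Column player minimizes Row's maximum payoff:
Column X: max payoff to Row = 3
Column Y: max payoff to Row = 5
Column Z: max payoff to Row = 5
Minimum is 3, achieved by column X.
Minimax strategy: X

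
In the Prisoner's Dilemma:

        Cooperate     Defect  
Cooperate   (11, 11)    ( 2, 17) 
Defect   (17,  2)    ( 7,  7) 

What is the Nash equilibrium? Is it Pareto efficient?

(Defect, Defect) is NE; not Pareto efficient

Work:
Defect dominates Cooperate for both players:
If P2 cooperates: Defect (17) > Cooperate (11)
If P2 defects: Defect (7) > Cooperate (2)
NE: (Defect, Defect) with payoff (7, 7)
But (Cooperate, Cooperate) = (11, 11) Pareto dominates (7, 7)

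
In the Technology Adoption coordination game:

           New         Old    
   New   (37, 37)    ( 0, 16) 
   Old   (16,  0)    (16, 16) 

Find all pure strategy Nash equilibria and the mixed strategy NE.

Pure NE: (New, New) and (Old, Old); Mixed NE: p = 0.4324, q = 0.4324

Work:
Check pure NE:
(New, New): (37, 37) - no unilateral deviation beneficial
(Old, Old): (16, 16) - no unilateral deviation beneficial
Mixed NE: P1 plays New with p = 0.4324, P2 plays New with q = 0.4324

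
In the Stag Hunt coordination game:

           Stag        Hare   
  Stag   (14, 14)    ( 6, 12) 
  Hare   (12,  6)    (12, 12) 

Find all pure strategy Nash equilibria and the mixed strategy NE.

Pure NE: (Stag, Stag) and (Hare, Hare); Mixed NE: p = 0.75, q = 0.75

Work:
Check pure NE:
(Stag, Stag): (14, 14) - no unilateral deviation beneficial
(Hare, Hare): (12, 12) - no unilateral deviation beneficial
Mixed NE: P1 plays Stag with p = 0.75, P2 plays Stag with q = 0.75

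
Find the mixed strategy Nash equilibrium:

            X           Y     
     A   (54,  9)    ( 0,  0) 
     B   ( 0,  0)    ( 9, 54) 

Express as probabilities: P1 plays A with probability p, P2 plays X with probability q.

p = 0.8571, q = 0.1429

Work:
Find probabilities that make opponent indifferent:
P2 chooses q to make P1 indifferent between A and B
P1 chooses p to make P2 indifferent between X and Y
Mixed NE: P1 plays (A: 0.8571, B: 0.1429), P2 plays (X: 0.1429, Y: 0.8571)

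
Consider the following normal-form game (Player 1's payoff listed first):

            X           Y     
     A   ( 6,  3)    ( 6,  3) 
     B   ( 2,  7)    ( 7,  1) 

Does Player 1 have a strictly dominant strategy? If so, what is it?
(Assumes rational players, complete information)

No strictly dominant strategy exists for Player 1

Work:
A strategy strictly dominates another if it gives a strictly higher payoff against every opponent action. Compare each pair of P1's strategies column-by-column:
  A vs B: [6 vs 2, 6 vs 7] → A does not strictly dominate B (column Y: 6 ≤ 7)
  B vs A: [2 vs 6, 7 vs 6] → B does not strictly dominate A (column X: 2 ≤ 6)
No single strategy strictly dominates all others → no strictly dominant strategy.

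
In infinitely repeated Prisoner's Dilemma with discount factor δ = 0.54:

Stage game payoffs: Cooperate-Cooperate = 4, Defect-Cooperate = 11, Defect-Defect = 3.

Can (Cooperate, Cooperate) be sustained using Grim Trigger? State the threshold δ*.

δ* = 0.875; since δ = 0.54 < 0.875, cooperation cannot be sustained

Work:
For Grim Trigger:
Cooperate forever: 4/(1-δ)
Defect then punished: 11 + 3·δ/(1-δ)
Need: 4/(1-δ) ≥ 11 + 3·δ/(1-δ)
Solving: δ ≥ (T-R)/(T-P) = (11-4)/(11-3) = 0.875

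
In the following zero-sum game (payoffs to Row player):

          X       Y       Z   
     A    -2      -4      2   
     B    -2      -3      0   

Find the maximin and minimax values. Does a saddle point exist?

Maximin = -3, Minimax = -3, Saddle: True

Work:
Row minimums: [-4, -3] → maximin = -3
Column maximums: [-2, -3, 2] → minimax = -3
Saddle point exists! Game value = -3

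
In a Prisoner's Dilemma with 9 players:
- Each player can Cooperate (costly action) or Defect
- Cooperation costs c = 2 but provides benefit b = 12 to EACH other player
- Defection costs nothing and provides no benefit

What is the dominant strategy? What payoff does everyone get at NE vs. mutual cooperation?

Dominant: Defect; NE payoff = 0; Coop payoff = 94

Work:
Defect dominates (saves cost c = 2, benefit to others is external)
NE: All defect → everyone gets 0
If all cooperate: each receives (8)×12 - 2 = 94
Social dilemma: 94 > 0 but NE gives 0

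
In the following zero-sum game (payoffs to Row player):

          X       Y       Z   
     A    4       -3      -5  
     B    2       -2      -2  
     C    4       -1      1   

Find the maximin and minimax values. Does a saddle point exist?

Maximin = -1, Minimax = -1, Saddle: True

Work:
Row minimums: [-5, -2, -1] → maximin = -1
Column maximums: [4, -1, 1] → minimax = -1
Saddle point exists! Game value = -1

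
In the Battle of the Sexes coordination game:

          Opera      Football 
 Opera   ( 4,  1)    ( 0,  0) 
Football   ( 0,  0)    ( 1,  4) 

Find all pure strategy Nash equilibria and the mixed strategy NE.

Pure NE: (Opera, Opera) and (Football, Football); Mixed NE: p = 0.8, q = 0.2

Work:
Check pure NE:
(Opera, Opera): (4, 1) - no unilateral deviation beneficial
(Football, Football): (1, 4) - no unilateral deviation beneficial
Mixed NE: P1 plays Opera with p = 0.8, P2 plays Opera with q = 0.2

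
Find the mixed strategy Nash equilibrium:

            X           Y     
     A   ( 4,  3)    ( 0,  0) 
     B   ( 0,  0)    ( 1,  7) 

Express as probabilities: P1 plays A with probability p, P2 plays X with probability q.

p = 0.7, q = 0.2

Work:
Find probabilities that make opponent indifferent:
P2 chooses q to make P1 indifferent between A and B
P1 chooses p to make P2 indifferent between X and Y
Mixed NE: P1 plays (A: 0.7, B: 0.3), P2 plays (X: 0.2, Y: 0.8)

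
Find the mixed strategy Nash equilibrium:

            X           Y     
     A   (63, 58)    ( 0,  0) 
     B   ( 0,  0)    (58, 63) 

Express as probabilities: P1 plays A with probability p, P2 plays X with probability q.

p = 0.5207, q = 0.4793

Work:
Find probabilities that make opponent indifferent:
P2 chooses q to make P1 indifferent between A and B
P1 chooses p to make P2 indifferent between X and Y
Mixed NE: P1 plays (A: 0.5207, B: 0.4793), P2 plays (X: 0.4793, Y: 0.5207)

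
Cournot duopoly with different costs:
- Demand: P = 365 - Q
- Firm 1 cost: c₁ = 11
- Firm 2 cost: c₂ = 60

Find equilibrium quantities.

q₁* = 134.33, q₂* = 85.33

Work:
Reaction: q₁ = (365 - 11 - q₂)/2
Reaction: q₂ = (365 - 60 - q₁)/2
Solve simultaneously:
q₁* = (365 - 2×11 + 60)/3 = 134.33
q₂* = (365 - 2×60 + 11)/3 = 85.33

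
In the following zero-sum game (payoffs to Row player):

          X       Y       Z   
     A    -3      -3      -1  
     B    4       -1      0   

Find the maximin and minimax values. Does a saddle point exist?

Maximin = -1, Minimax = -1, Saddle: True

Work:
Row minimums: [-3, -1] → maximin = -1
Column maximums: [4, -1, 0] → minimax = -1
Saddle point exists! Game value = -1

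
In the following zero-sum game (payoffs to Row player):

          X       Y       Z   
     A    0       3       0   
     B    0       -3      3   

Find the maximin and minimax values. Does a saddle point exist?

Maximin = 0, Minimax = 0, Saddle: True

Work:
Row minimums: [0, -3] → maximin = 0
Column maximums: [0, 3, 3] → minimax = 0
Saddle point exists! Game value = 0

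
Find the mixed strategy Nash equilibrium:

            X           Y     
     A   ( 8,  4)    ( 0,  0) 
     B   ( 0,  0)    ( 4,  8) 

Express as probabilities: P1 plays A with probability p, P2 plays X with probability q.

p = 0.6667, q = 0.3333

Work:
Find probabilities that make opponent indifferent:
P2 chooses q to make P1 indifferent between A and B
P1 chooses p to make P2 indifferent between X and Y
Mixed NE: P1 plays (A: 0.6667, B: 0.3333), P2 plays (X: 0.3333, Y: 0.6667)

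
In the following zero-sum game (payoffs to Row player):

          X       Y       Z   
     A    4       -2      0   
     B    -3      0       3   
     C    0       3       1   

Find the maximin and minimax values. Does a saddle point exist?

Maximin = 0, Minimax = 3, Saddle: False

Work:
Row minimums: [-2, -3, 0] → maximin = 0
Column maximums: [4, 3, 3] → minimax = 3
No saddle point (maximin ≠ minimax). Mixed strategy needed.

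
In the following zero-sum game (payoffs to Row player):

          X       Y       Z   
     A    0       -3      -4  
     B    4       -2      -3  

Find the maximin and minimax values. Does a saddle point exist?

Maximin = -3, Minimax = -3, Saddle: True

Work:
Row minimums: [-4, -3] → maximin = -3
Column maximums: [4, -2, -3] → minimax = -3
Saddle point exists! Game value = -3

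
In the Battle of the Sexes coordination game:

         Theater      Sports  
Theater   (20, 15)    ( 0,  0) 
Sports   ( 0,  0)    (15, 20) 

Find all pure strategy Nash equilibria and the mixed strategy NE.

Pure NE: (Theater, Theater) and (Sports, Sports); Mixed NE: p = 0.5714, q = 0.4286

Work:
Check pure NE:
(Theater, Theater): (20, 15) - no unilateral deviation beneficial
(Sports, Sports): (15, 20) - no unilateral deviation beneficial
Mixed NE: P1 plays Theater with p = 0.5714, P2 plays Theater with q = 0.4286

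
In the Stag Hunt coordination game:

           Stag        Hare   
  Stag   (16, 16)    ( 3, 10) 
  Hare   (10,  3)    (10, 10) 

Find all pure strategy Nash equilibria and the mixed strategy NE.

Pure NE: (Stag, Stag) and (Hare, Hare); Mixed NE: p = 0.5385, q = 0.5385

Work:
Check pure NE:
(Stag, Stag): (16, 16) - no unilateral deviation beneficial
(Hare, Hare): (10, 10) - no unilateral deviation beneficial
Mixed NE: P1 plays Stag with p = 0.5385, P2 plays Stag with q = 0.5385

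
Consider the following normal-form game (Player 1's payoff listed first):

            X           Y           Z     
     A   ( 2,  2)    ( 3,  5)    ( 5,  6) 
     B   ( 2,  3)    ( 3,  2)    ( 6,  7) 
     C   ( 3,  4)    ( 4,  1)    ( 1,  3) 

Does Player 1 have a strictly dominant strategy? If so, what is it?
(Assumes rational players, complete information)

No strictly dominant strategy exists for Player 1

Work:
A strategy strictly dominates another if it gives a strictly higher payoff against every opponent action. Compare each pair of P1's strategies column-by-column:
  A vs B: [2 vs 2, 3 vs 3, 5 vs 6] → A does not strictly dominate B (column X: 2 ≤ 2)
  A vs C: [2 vs 3, 3 vs 4, 5 vs 1] → A does not strictly dominate C (column X: 2 ≤ 3)
  B vs A: [2 vs 2, 3 vs 3, 6 vs 5] → B does not strictly dominate A (column X: 2 ≤ 2)
  B vs C: [2 vs 3, 3 vs 4, 6 vs 1] → B does not strictly dominate C (column X: 2 ≤ 3)
  C vs A: [3 vs 2, 4 vs 3, 1 vs 5] → C does not strictly dominate A (column Z: 1 ≤ 5)
  C vs B: [3 vs 2, 4 vs 3, 1 vs 6] → C does not strictly dominate B (column Z: 1 ≤ 6)
No single strategy strictly dominates all others → no strictly dominant strategy.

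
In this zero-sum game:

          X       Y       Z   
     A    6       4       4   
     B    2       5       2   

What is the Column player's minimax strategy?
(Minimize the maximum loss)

Column should play Z, value = 4

Work:
Column player minimizes Row's maximum payoff:
Column X: max payoff to Row = 6
Column Y: max payoff to Row = 5
Column Z: max payoff to Row = 4
Minimum is 4, achieved by column Z.
Minimax strategy: Z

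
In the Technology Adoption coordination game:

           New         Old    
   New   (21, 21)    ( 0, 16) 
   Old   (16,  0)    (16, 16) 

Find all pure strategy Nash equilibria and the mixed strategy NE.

Pure NE: (New, New) and (Old, Old); Mixed NE: p = 0.7619, q = 0.7619

Work:
Check pure NE:
(New, New): (21, 21) - no unilateral deviation beneficial
(Old, Old): (16, 16) - no unilateral deviation beneficial
Mixed NE: P1 plays New with p = 0.7619, P2 plays New with q = 0.7619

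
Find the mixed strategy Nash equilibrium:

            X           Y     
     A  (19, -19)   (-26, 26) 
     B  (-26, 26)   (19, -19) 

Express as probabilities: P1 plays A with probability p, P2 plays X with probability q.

p = 0.5, q = 0.5

Work:
Find probabilities that make opponent indifferent:
P2 chooses q to make P1 indifferent between A and B
P1 chooses p to make P2 indifferent between X and Y
Mixed NE: P1 plays (A: 0.5, B: 0.5), P2 plays (X: 0.5, Y: 0.5)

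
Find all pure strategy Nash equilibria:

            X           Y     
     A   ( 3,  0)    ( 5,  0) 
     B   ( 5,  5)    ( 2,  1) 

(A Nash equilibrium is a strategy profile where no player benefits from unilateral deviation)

Nash equilibrium: (A, Y), (B, X)

Work:
Best responses:
  P1 vs X: payoffs [3, 5] → best response B (payoff 5)
  P1 vs Y: payoffs [5, 2] → best response A (payoff 5)
  P2 vs A: payoffs [0, 0] → best response X/Y (payoff 0)
  P2 vs B: payoffs [5, 1] → best response X (payoff 5)
Mutual best responses: (A,Y), (B,X) → Nash equilibria.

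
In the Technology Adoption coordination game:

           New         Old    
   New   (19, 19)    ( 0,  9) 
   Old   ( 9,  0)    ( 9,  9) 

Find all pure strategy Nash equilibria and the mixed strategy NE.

Pure NE: (New, New) and (Old, Old); Mixed NE: p = 0.4737, q = 0.4737

Work:
Check pure NE:
(New, New): (19, 19) - no unilateral deviation beneficial
(Old, Old): (9, 9) - no unilateral deviation beneficial
Mixed NE: P1 plays New with p = 0.4737, P2 plays New with q = 0.4737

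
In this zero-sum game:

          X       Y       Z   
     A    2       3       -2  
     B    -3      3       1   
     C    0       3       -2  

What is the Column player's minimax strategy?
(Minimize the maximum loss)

Column should play Z, value = 1

Work:
Column player minimizes Row's maximum payoff:
Column X: max payoff to Row = 2
Column Y: max payoff to Row = 3
Column Z: max payoff to Row = 1
Minimum is 1, achieved by column Z.
Minimax strategy: Z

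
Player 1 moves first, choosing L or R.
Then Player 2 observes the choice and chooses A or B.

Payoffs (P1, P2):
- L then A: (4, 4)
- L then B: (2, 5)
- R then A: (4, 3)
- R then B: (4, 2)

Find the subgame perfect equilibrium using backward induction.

P1 plays R, P2 plays B after L and A after R; Payoff (4, 3)

Work:
Backward induction:
After L: P2 chooses B → P1 gets 2
After R: P2 chooses A → P1 gets 4
P1 chooses R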